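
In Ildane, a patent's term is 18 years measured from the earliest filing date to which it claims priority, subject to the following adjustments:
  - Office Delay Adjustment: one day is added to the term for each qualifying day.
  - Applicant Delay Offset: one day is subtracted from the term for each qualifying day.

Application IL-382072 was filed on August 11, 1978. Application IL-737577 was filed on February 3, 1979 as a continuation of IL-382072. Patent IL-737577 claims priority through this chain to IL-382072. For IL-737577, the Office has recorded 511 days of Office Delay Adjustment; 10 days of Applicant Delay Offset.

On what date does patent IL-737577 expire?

1997-12-25

Earliest priority filing: 11 August 1978.
Base term: 11 August 1978 + 18 years → 11 August 1996.
Office Delay Adjustment: +511 days → 4 January 1998.
Applicant Delay Offset: −10 days → 25 December 1997.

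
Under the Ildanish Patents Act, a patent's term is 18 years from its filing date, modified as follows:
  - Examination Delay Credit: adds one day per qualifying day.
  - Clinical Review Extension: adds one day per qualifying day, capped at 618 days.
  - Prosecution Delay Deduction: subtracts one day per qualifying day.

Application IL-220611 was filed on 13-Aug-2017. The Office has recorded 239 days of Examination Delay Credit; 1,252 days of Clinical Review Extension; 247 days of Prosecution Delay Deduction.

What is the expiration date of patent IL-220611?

Base term: filing date + 18 years → 13 August 2035.
Examination Delay Credit: +239 days → 8 April 2036.
Clinical Review Extension: 1252 days claimed exceeds the 618-day cap, so +618 days → 17 December 2037.
Prosecution Delay Deduction: −247 days → 14 April 2037.

April 14, 2037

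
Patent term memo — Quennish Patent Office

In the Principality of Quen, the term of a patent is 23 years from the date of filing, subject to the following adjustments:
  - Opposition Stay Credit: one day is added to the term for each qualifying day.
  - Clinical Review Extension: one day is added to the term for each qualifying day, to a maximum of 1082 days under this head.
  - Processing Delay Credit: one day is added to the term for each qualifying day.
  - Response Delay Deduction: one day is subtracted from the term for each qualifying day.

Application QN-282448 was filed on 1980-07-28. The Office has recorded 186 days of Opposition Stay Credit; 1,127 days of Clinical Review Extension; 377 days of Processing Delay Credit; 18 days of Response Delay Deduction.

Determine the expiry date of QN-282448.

Base term: filing date + 23 years → 28 July 2003.
Opposition Stay Credit: +186 days → 30 January 2004.
Clinical Review Extension: 1127 days claimed exceeds the 1082-day cap, so +1082 days → 16 January 2007.
Processing Delay Credit: +377 days → 28 January 2008.
Response Delay Deduction: −18 days → 10 January 2008.

2008-01-10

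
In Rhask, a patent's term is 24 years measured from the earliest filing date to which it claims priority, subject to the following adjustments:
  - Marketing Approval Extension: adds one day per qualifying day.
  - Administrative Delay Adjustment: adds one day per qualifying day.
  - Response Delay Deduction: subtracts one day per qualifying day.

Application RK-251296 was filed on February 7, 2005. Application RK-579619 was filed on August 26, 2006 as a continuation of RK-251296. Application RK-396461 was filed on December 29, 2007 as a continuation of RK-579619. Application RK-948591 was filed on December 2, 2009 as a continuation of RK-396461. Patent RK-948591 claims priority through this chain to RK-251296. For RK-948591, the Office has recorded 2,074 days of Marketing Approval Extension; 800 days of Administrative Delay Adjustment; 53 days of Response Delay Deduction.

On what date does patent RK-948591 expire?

2036-10-29

Earliest priority filing: 7 February 2005.
Base term: 7 February 2005 + 24 years → 7 February 2029.
Marketing Approval Extension: +2074 days → 13 October 2034.
Administrative Delay Adjustment: +800 days → 21 December 2036.
Response Delay Deduction: −53 days → 29 October 2036.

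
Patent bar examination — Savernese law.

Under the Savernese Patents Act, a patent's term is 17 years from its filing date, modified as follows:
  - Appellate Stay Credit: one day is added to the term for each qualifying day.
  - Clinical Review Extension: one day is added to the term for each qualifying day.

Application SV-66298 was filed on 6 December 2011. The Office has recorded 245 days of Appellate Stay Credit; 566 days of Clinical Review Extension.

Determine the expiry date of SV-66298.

Base term: filing date + 17 years → 6 December 2028.
Appellate Stay Credit: +245 days → 8 August 2029.
Clinical Review Extension: +566 days → 25 February 2031.

2031-02-25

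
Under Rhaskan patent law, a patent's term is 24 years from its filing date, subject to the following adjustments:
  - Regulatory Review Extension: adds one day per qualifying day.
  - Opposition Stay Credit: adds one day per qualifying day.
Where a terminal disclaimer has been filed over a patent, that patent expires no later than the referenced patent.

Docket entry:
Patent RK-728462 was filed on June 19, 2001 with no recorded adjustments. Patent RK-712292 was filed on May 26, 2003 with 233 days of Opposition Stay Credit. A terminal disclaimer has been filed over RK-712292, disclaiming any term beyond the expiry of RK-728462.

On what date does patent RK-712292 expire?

Natural term of RK-712292:
  Base: filing + 24 years → 26 May 2027.
  Opposition Stay Credit: +233 days → 14 January 2028.
Expiry of referenced patent RK-728462:
  Base: filing + 24 years → 19 June 2025.
Terminal disclaimer: RK-712292 expires on the earlier of 14 January 2028 and 19 June 2025.

June 19, 2025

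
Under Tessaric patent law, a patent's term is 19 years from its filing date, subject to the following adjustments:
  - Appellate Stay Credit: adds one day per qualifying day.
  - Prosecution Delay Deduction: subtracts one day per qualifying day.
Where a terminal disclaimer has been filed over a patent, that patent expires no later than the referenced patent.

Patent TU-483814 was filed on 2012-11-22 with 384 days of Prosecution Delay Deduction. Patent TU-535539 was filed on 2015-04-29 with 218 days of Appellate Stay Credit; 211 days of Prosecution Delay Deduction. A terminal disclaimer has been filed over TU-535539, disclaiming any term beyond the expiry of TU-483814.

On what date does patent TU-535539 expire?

Natural term of TU-535539:
  Base: filing + 19 years → 29 April 2034.
  Appellate Stay Credit: +218 days → 3 December 2034.
  Prosecution Delay Deduction: −211 days → 6 May 2034.
Expiry of referenced patent TU-483814:
  Base: filing + 19 years → 22 November 2031.
  Prosecution Delay Deduction: −384 days → 3 November 2030.
Terminal disclaimer: TU-535539 expires on the earlier of 6 May 2034 and 3 November 2030.

November 3, 2030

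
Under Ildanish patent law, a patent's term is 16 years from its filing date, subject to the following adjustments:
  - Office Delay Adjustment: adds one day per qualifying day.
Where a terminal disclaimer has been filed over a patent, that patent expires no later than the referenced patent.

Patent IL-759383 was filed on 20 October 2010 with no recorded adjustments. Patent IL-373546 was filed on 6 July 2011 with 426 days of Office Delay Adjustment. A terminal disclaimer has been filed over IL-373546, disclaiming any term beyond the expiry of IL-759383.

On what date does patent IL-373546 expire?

Natural term of IL-373546:
  Base: filing + 16 years → 6 July 2027.
  Office Delay Adjustment: +426 days → 4 September 2028.
Expiry of referenced patent IL-759383:
  Base: filing + 16 years → 20 October 2026.
Terminal disclaimer: IL-373546 expires on the earlier of 4 September 2028 and 20 October 2026.

2026-10-20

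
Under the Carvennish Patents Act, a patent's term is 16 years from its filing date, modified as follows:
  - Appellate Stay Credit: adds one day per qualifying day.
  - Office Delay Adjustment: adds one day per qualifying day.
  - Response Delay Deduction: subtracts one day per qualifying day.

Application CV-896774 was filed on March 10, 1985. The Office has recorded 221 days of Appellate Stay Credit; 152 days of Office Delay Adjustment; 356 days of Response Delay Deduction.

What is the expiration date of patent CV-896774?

2001-03-27

Base term: filing date + 16 years → 10 March 2001.
Appellate Stay Credit: +221 days → 17 October 2001.
Office Delay Adjustment: +152 days → 18 March 2002.
Response Delay Deduction: −356 days → 27 March 2001.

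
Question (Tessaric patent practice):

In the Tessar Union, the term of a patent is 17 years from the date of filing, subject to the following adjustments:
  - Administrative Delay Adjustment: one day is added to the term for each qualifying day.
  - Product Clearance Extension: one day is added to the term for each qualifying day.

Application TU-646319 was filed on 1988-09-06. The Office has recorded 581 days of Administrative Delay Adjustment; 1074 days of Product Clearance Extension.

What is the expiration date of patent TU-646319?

March 19, 2010

Base term: filing date + 17 years → 6 September 2005.
Administrative Delay Adjustment: +581 days → 10 April 2007.
Product Clearance Extension: +1074 days → 19 March 2010.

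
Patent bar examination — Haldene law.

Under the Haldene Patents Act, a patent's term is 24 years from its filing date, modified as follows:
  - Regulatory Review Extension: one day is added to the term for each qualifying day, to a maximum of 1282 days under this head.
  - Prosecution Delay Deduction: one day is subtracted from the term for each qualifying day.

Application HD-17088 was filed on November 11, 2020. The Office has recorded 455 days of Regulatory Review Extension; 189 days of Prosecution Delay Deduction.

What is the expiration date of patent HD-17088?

2045-08-04

Base term: filing date + 24 years → 11 November 2044.
Regulatory Review Extension: 455 days (within the 1282-day cap) → +455 days → 9 February 2046.
Prosecution Delay Deduction: −189 days → 4 August 2045.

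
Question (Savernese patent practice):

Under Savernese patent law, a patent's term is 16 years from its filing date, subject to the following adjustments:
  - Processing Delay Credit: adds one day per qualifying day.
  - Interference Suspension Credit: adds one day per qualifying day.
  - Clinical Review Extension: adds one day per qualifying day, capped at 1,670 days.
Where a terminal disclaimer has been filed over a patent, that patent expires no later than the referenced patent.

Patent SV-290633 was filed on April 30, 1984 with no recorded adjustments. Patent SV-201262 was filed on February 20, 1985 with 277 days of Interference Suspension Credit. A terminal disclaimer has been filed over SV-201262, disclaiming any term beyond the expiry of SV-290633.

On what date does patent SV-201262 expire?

2000-04-30

Natural term of SV-201262:
  Base: filing + 16 years → 20 February 2001.
  Interference Suspension Credit: +277 days → 24 November 2001.
Expiry of referenced patent SV-290633:
  Base: filing + 16 years → 30 April 2000.
Terminal disclaimer: SV-201262 expires on the earlier of 24 November 2001 and 30 April 2000.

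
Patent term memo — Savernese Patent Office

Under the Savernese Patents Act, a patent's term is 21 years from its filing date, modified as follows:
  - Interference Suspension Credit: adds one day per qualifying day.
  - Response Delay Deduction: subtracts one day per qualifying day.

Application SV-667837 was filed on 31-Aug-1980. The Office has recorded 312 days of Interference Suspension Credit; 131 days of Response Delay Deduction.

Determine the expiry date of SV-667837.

February 28, 2002

Base term: filing date + 21 years → 31 August 2001.
Interference Suspension Credit: +312 days → 9 July 2002.
Response Delay Deduction: −131 days → 28 February 2002.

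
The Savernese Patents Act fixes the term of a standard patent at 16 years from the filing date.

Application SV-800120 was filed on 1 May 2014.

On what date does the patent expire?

May 1, 2030

Filing date + 16 years → 1 May 2030.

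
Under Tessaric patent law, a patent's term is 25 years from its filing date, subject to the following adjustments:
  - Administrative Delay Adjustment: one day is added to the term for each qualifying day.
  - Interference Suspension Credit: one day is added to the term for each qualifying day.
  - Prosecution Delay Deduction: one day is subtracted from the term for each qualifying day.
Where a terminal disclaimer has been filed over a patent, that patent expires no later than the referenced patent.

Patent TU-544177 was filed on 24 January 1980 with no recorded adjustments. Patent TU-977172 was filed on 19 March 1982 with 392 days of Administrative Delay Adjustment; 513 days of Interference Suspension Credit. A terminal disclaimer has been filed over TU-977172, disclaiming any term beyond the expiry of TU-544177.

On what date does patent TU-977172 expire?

January 24, 2005

Natural term of TU-977172:
  Base: filing + 25 years → 19 March 2007.
  Administrative Delay Adjustment: +392 days → 14 April 2008.
  Interference Suspension Credit: +513 days → 9 September 2009.
Expiry of referenced patent TU-544177:
  Base: filing + 25 years → 24 January 2005.
Terminal disclaimer: TU-977172 expires on the earlier of 9 September 2009 and 24 January 2005.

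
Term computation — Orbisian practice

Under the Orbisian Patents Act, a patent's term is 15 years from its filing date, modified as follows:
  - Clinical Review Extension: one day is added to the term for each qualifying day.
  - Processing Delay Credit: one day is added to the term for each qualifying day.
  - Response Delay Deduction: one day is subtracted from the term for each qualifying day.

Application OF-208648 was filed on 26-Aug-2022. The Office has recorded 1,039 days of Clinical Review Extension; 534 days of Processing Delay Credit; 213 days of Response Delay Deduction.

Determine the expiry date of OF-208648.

2041-05-17

Base term: filing date + 15 years → 26 August 2037.
Clinical Review Extension: +1039 days → 30 June 2040.
Processing Delay Credit: +534 days → 16 December 2041.
Response Delay Deduction: −213 days → 17 May 2041.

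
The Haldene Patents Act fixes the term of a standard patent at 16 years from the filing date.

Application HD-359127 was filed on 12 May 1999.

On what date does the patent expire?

2015-05-12

Filing date + 16 years → 12 May 2015.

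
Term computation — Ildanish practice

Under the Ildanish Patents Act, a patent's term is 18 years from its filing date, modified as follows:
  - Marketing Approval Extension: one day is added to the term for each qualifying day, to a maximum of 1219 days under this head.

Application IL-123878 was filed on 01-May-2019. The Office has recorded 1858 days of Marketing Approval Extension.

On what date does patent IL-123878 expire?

September 1, 2040

Base term: filing date + 18 years → 1 May 2037.
Marketing Approval Extension: 1858 days claimed exceeds the 1219-day cap, so +1219 days → 1 September 2040.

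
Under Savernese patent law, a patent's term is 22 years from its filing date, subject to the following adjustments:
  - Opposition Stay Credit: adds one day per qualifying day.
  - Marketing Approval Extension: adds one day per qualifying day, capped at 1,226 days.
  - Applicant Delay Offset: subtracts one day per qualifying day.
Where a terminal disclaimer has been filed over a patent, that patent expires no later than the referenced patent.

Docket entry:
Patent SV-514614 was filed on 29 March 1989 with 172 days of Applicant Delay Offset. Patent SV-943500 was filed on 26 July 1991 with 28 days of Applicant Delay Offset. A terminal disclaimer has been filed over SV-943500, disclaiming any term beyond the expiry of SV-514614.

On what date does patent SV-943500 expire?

2010-10-08

Natural term of SV-943500:
  Base: filing + 22 years → 26 July 2013.
  Applicant Delay Offset: −28 days → 28 June 2013.
Expiry of referenced patent SV-514614:
  Base: filing + 22 years → 29 March 2011.
  Applicant Delay Offset: −172 days → 8 October 2010.
Terminal disclaimer: SV-943500 expires on the earlier of 28 June 2013 and 8 October 2010.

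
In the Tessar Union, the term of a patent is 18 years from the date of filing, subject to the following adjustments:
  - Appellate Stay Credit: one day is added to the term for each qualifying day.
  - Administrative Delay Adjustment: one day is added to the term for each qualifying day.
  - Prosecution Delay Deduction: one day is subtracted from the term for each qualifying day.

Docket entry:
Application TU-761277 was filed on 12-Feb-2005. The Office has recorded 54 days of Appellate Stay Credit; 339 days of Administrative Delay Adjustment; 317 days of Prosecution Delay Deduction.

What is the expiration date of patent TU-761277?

2023-04-29

Base term: filing date + 18 years → 12 February 2023.
Appellate Stay Credit: +54 days → 7 April 2023.
Administrative Delay Adjustment: +339 days → 11 March 2024.
Prosecution Delay Deduction: −317 days → 29 April 2023.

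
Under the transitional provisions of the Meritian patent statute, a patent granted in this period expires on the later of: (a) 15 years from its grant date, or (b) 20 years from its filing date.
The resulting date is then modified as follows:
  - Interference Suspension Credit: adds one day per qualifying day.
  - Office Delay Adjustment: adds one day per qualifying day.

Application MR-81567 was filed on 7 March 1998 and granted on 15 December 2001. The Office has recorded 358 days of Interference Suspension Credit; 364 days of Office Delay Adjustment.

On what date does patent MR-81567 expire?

February 27, 2020

(a) grant + 15 years → 15 December 2016.
(b) filing + 20 years → 7 March 2018.
Later of the two: 7 March 2018.
Interference Suspension Credit: +358 days → 28 February 2019.
Office Delay Adjustment: +364 days → 27 February 2020.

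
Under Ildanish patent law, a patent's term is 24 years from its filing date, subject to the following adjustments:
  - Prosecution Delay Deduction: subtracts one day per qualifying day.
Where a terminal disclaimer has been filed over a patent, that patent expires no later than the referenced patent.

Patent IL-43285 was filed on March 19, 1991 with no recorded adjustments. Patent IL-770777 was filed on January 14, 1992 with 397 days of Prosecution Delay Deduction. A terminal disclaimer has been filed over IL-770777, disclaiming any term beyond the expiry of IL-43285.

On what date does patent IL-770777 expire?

Natural term of IL-770777:
  Base: filing + 24 years → 14 January 2016.
  Prosecution Delay Deduction: −397 days → 13 December 2014.
Expiry of referenced patent IL-43285:
  Base: filing + 24 years → 19 March 2015.
Terminal disclaimer: IL-770777 expires on the earlier of 13 December 2014 and 19 March 2015.

2014-12-13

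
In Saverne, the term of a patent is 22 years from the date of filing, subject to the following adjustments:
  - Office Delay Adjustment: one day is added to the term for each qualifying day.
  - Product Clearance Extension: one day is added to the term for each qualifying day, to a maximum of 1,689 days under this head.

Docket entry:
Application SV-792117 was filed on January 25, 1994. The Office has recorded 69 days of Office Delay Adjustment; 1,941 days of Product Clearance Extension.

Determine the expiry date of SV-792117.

November 17, 2020

Base term: filing date + 22 years → 25 January 2016.
Office Delay Adjustment: +69 days → 3 April 2016.
Product Clearance Extension: 1941 days claimed exceeds the 1689-day cap, so +1689 days → 17 November 2020.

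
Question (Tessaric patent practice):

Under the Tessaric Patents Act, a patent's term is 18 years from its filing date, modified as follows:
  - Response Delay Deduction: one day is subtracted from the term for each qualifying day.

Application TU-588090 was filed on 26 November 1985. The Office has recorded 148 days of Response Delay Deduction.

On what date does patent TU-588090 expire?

Base term: filing date + 18 years → 26 November 2003.
Response Delay Deduction: −148 days → 1 July 2003.

2003-07-01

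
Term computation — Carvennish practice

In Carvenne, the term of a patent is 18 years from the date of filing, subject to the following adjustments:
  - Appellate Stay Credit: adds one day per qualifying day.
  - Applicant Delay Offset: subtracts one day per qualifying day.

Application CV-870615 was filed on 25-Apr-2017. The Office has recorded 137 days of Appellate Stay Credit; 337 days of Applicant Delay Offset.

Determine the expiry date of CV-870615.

October 7, 2034

Base term: filing date + 18 years → 25 April 2035.
Appellate Stay Credit: +137 days → 9 September 2035.
Applicant Delay Offset: −337 days → 7 October 2034.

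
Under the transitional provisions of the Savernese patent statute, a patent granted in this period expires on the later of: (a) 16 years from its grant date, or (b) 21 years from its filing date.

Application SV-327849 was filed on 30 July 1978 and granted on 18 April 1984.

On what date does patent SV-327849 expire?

2000-04-18

(a) grant + 16 years → 18 April 2000.
(b) filing + 21 years → 30 July 1999.
Later of the two: 18 April 2000.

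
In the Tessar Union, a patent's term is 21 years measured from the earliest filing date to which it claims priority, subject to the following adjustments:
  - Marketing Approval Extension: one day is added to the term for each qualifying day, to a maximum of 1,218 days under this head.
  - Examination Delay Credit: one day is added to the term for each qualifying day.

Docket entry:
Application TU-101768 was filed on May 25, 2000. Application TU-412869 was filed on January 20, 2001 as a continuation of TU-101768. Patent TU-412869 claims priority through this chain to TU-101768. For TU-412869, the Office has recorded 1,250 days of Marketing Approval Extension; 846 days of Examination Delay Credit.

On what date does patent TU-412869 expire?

January 18, 2027

Earliest priority filing: 25 May 2000.
Base term: 25 May 2000 + 21 years → 25 May 2021.
Marketing Approval Extension: 1250 days claimed exceeds the 1218-day cap, so +1218 days → 24 September 2024.
Examination Delay Credit: +846 days → 18 January 2027.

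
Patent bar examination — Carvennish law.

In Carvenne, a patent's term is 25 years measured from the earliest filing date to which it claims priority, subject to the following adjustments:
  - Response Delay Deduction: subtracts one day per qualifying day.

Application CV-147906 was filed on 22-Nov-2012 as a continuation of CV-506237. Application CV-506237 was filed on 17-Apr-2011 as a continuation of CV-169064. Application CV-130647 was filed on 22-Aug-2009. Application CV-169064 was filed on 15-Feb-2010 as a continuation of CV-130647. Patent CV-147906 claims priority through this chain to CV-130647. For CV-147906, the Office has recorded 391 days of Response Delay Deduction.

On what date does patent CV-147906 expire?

July 27, 2033

Earliest priority filing: 22 August 2009.
Base term: 22 August 2009 + 25 years → 22 August 2034.
Response Delay Deduction: −391 days → 27 July 2033.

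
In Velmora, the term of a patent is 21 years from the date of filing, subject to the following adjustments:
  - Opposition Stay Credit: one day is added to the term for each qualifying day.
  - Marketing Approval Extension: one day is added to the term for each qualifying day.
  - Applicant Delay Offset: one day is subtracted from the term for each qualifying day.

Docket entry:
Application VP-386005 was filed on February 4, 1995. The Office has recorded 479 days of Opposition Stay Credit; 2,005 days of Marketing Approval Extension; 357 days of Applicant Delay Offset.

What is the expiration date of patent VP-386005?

2021-12-01

Base term: filing date + 21 years → 4 February 2016.
Opposition Stay Credit: +479 days → 28 May 2017.
Marketing Approval Extension: +2005 days → 23 November 2022.
Applicant Delay Offset: −357 days → 1 December 2021.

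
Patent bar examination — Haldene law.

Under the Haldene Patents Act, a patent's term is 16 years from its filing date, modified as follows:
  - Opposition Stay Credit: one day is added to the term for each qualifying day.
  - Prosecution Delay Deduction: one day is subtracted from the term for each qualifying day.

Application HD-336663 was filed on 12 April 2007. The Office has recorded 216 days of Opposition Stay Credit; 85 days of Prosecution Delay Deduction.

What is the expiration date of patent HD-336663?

2023-08-21

Base term: filing date + 16 years → 12 April 2023.
Opposition Stay Credit: +216 days → 14 November 2023.
Prosecution Delay Deduction: −85 days → 21 August 2023.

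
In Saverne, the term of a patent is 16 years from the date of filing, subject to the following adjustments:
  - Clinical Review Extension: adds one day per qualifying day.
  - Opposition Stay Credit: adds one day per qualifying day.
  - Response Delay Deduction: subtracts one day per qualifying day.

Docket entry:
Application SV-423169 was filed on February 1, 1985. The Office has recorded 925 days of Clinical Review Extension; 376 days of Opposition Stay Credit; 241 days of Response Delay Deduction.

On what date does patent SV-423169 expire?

Base term: filing date + 16 years → 1 February 2001.
Clinical Review Extension: +925 days → 15 August 2003.
Opposition Stay Credit: +376 days → 25 August 2004.
Response Delay Deduction: −241 days → 28 December 2003.

2003-12-28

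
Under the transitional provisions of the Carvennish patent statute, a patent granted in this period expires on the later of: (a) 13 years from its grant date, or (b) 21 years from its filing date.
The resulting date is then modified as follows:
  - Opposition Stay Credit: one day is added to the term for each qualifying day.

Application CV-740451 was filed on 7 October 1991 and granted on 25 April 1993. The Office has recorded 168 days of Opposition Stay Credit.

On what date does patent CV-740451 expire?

(a) grant + 13 years → 25 April 2006.
(b) filing + 21 years → 7 October 2012.
Later of the two: 7 October 2012.
Opposition Stay Credit: +168 days → 24 March 2013.

2013-03-24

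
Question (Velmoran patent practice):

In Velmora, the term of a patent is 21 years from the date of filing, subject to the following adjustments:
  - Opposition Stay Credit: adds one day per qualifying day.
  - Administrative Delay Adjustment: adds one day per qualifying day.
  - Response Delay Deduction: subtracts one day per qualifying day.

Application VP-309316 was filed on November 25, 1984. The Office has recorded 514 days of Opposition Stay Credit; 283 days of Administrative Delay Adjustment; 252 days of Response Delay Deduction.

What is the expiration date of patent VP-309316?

Base term: filing date + 21 years → 25 November 2005.
Opposition Stay Credit: +514 days → 23 April 2007.
Administrative Delay Adjustment: +283 days → 31 January 2008.
Response Delay Deduction: −252 days → 24 May 2007.

2007-05-24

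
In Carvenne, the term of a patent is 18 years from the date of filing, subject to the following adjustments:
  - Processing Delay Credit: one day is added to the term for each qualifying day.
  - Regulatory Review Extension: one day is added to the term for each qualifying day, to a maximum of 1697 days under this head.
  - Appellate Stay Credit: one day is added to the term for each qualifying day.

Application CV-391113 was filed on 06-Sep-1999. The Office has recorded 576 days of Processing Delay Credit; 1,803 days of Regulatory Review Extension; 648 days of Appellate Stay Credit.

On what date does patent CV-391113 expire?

Base term: filing date + 18 years → 6 September 2017.
Processing Delay Credit: +576 days → 5 April 2019.
Regulatory Review Extension: 1803 days claimed exceeds the 1697-day cap, so +1697 days → 27 November 2023.
Appellate Stay Credit: +648 days → 5 September 2025.

September 5, 2025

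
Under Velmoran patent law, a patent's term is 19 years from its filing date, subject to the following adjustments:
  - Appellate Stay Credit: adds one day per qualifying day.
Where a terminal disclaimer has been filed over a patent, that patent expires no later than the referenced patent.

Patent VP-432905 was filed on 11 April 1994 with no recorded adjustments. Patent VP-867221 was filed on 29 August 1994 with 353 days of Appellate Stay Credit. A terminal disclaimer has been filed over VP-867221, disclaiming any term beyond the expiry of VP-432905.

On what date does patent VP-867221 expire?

2013-04-11

Natural term of VP-867221:
  Base: filing + 19 years → 29 August 2013.
  Appellate Stay Credit: +353 days → 17 August 2014.
Expiry of referenced patent VP-432905:
  Base: filing + 19 years → 11 April 2013.
Terminal disclaimer: VP-867221 expires on the earlier of 17 August 2014 and 11 April 2013.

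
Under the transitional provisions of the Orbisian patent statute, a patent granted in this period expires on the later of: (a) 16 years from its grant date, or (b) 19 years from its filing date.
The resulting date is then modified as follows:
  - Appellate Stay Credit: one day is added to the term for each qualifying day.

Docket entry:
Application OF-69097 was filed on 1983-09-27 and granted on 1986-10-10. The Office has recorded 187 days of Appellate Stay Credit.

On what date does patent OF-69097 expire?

(a) grant + 16 years → 10 October 2002.
(b) filing + 19 years → 27 September 2002.
Later of the two: 10 October 2002.
Appellate Stay Credit: +187 days → 15 April 2003.

April 15, 2003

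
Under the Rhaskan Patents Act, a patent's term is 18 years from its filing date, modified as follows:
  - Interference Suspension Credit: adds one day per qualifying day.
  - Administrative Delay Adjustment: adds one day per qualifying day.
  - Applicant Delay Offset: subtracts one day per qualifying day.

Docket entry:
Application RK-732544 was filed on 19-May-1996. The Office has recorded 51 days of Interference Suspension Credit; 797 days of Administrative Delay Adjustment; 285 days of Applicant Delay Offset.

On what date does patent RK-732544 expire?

2015-12-03

Base term: filing date + 18 years → 19 May 2014.
Interference Suspension Credit: +51 days → 9 July 2014.
Administrative Delay Adjustment: +797 days → 13 September 2016.
Applicant Delay Offset: −285 days → 3 December 2015.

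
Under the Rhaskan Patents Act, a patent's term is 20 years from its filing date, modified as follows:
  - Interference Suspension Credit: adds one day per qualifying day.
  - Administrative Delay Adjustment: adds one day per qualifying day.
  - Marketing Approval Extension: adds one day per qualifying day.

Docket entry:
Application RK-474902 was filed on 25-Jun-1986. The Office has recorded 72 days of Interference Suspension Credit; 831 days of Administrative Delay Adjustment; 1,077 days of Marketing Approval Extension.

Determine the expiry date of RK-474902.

Base term: filing date + 20 years → 25 June 2006.
Interference Suspension Credit: +72 days → 5 September 2006.
Administrative Delay Adjustment: +831 days → 14 December 2008.
Marketing Approval Extension: +1077 days → 26 November 2011.

2011-11-26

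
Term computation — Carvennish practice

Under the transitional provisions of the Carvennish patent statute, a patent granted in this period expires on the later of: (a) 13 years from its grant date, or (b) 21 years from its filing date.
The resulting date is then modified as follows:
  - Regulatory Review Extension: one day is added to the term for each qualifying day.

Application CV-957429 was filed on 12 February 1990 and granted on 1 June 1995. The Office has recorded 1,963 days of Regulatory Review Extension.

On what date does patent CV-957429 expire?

2016-06-28

(a) grant + 13 years → 1 June 2008.
(b) filing + 21 years → 12 February 2011.
Later of the two: 12 February 2011.
Regulatory Review Extension: +1963 days → 28 June 2016.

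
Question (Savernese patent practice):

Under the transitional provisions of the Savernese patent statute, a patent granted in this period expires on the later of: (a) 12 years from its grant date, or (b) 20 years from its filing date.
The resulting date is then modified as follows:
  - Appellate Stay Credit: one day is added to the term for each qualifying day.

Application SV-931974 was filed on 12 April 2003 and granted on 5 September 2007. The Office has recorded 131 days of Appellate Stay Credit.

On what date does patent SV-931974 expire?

(a) grant + 12 years → 5 September 2019.
(b) filing + 20 years → 12 April 2023.
Later of the two: 12 April 2023.
Appellate Stay Credit: +131 days → 21 August 2023.

2023-08-21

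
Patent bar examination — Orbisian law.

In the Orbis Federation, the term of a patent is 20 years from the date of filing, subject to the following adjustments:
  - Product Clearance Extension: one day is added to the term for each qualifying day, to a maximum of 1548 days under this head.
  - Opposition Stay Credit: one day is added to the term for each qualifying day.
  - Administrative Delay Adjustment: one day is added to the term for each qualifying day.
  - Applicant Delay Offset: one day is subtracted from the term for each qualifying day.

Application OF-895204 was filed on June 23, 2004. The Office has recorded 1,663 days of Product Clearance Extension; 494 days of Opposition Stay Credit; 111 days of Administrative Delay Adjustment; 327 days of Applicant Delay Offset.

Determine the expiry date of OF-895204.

Base term: filing date + 20 years → 23 June 2024.
Product Clearance Extension: 1663 days claimed exceeds the 1548-day cap, so +1548 days → 18 September 2028.
Opposition Stay Credit: +494 days → 25 January 2030.
Administrative Delay Adjustment: +111 days → 16 May 2030.
Applicant Delay Offset: −327 days → 23 June 2029.

June 23, 2029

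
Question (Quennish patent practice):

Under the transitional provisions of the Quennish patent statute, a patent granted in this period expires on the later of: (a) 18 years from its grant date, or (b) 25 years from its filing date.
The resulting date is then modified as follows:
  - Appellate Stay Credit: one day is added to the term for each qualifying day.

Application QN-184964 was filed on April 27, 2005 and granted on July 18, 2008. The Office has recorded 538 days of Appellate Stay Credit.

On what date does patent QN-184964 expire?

2031-10-17

(a) grant + 18 years → 18 July 2026.
(b) filing + 25 years → 27 April 2030.
Later of the two: 27 April 2030.
Appellate Stay Credit: +538 days → 17 October 2031.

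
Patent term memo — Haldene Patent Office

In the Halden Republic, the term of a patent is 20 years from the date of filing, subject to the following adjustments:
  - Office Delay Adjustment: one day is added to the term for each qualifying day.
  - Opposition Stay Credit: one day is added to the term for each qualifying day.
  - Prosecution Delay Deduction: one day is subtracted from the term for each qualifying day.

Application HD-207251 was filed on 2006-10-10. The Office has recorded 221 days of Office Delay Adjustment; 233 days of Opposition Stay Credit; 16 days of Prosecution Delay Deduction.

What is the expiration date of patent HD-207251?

2027-12-22

Base term: filing date + 20 years → 10 October 2026.
Office Delay Adjustment: +221 days → 19 May 2027.
Opposition Stay Credit: +233 days → 7 January 2028.
Prosecution Delay Deduction: −16 days → 22 December 2027.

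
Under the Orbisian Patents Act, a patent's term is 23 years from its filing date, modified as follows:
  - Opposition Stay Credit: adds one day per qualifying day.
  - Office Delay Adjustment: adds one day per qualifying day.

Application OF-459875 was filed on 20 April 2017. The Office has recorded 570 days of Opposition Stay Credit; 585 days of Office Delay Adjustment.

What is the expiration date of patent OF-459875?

2043-06-19

Base term: filing date + 23 years → 20 April 2040.
Opposition Stay Credit: +570 days → 11 November 2041.
Office Delay Adjustment: +585 days → 19 June 2043.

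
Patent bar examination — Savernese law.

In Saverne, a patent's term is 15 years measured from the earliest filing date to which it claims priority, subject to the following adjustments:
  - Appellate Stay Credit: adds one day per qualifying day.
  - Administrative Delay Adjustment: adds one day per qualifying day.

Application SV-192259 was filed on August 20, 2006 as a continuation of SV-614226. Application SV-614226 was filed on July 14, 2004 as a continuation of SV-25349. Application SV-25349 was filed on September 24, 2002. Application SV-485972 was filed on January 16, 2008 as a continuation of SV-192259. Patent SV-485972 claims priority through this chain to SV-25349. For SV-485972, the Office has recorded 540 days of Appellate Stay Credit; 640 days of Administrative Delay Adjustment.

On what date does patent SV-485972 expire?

2020-12-17

Earliest priority filing: 24 September 2002.
Base term: 24 September 2002 + 15 years → 24 September 2017.
Appellate Stay Credit: +540 days → 18 March 2019.
Administrative Delay Adjustment: +640 days → 17 December 2020.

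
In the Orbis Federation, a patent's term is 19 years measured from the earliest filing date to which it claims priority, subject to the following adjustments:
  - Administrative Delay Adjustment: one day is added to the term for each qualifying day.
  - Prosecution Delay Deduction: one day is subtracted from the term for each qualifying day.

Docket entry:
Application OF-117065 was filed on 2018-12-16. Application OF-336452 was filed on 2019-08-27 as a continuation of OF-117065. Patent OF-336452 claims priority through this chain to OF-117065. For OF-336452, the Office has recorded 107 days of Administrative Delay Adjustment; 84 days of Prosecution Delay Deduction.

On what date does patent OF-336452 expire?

Earliest priority filing: 16 December 2018.
Base term: 16 December 2018 + 19 years → 16 December 2037.
Administrative Delay Adjustment: +107 days → 2 April 2038.
Prosecution Delay Deduction: −84 days → 8 January 2038.

2038-01-08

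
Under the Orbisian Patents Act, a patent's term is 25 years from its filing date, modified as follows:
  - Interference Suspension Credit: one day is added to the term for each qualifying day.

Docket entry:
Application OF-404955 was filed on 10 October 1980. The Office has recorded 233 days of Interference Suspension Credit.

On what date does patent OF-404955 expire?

Base term: filing date + 25 years → 10 October 2005.
Interference Suspension Credit: +233 days → 31 May 2006.

2006-05-31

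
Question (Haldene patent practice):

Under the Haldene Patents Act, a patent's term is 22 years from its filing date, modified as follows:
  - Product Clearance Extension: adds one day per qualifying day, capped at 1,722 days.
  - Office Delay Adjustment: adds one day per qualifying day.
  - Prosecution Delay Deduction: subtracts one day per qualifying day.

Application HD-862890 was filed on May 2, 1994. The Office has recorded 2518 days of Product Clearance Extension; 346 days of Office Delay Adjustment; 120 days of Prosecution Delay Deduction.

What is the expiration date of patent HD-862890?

2021-09-01

Base term: filing date + 22 years → 2 May 2016.
Product Clearance Extension: 2518 days claimed exceeds the 1722-day cap, so +1722 days → 18 January 2021.
Office Delay Adjustment: +346 days → 30 December 2021.
Prosecution Delay Deduction: −120 days → 1 September 2021.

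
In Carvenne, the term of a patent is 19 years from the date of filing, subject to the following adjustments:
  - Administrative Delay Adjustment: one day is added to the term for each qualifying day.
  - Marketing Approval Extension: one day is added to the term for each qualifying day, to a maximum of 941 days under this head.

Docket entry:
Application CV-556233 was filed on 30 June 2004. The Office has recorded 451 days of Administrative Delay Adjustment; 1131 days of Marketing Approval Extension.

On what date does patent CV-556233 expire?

April 22, 2027

Base term: filing date + 19 years → 30 June 2023.
Administrative Delay Adjustment: +451 days → 23 September 2024.
Marketing Approval Extension: 1131 days claimed exceeds the 941-day cap, so +941 days → 22 April 2027.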